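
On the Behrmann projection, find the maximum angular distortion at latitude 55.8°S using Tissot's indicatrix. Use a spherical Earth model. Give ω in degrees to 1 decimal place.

48.1°

The Behrmann projection is cylindrical equal-area with φ₀ = 30°. Cylindrical equal-area (φ₀ = 30°): h = cos φ / cos 30° along meridians, k = cos 30° / cos φ along parallels; h·k = 1.
At 55.8°: h = 0.6490, k = 1.541; principal scales a = 1.541, b = 0.6490.
sin(ω/2) = (a − b)/(a + b) = 0.8917/2.190 = 0.4072, so ω = 2 arcsin(0.4072) ≈ 48.1°.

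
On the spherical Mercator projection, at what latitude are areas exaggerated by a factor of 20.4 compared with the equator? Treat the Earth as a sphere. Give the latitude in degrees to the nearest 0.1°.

77.2°

Mercator areal scale is sec²φ.
sec²φ = 20.4  ⇒  cos²φ = 0.04902  ⇒  cos φ = 0.2214.
φ = arccos(0.2214) ≈ 77.2°.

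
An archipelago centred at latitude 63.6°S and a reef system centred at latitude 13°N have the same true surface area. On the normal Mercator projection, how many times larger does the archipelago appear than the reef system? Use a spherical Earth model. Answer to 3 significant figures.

4.80

On Mercator, area is exaggerated by sec²φ = 1/cos²φ.
At 63.6°: sec²(63.6°) = 1/0.4446² = 5.058.
At 13°: sec²(13°) = 1/0.9744² = 1.053.
Ratio = 5.058/1.053 = cos²(13°)/cos²(63.6°) ≈ 4.80.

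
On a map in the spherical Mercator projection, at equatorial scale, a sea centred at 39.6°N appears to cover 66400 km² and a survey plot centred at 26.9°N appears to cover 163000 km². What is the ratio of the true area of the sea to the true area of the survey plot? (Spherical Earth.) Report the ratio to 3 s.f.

0.304

On Mercator the areal scale is sec²φ, so true area = apparent × cos²φ.
True area of sea: 66400 × cos²(39.6°) = 66400 × 0.5937 = 39420 km².
True area of survey plot: 163000 × cos²(26.9°) = 163000 × 0.7953 = 129600 km².
Ratio = 39420 / 129600 ≈ 0.304.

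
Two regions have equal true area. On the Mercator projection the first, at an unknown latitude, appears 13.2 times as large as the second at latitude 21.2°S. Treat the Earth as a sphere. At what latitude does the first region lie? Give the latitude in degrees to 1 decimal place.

For equal true areas on Mercator, apparent areas scale as sec²φ, so the ratio is cos²φ₂ / cos²φ₁.
cos²φ₂ / cos²φ₁ = 13.2  ⇒  cos φ₁ = cos 21.2° / √13.2 = 0.9323/3.633 = 0.2566.
φ₁ = arccos(0.2566) ≈ 75.1°.

75.1°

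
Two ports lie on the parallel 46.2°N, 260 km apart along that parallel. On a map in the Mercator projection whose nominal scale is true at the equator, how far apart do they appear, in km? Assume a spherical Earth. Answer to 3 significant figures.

376 km

The Mercator projection is conformal; its linear scale factor is the same in every direction and equals sec φ = 1/cos φ.
Along the parallel, k = sec 46.2° = 1/0.6921 = 1.445.
Map distance = 260 × 1.445 ≈ 376 km.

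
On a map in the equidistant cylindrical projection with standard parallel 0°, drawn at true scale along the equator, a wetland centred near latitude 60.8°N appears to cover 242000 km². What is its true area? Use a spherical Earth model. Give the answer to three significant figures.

Plate carrée maps x = Rλ, y = Rφ. The meridian scale is h = 1 and the parallel scale is k = 1/cos φ = sec φ.
Areal scale = h·k = 1 × sec φ; at 60.8°, h = 1.000, k = 2.050, so h·k = 2.050.
True area = apparent / (areal scale) = 242000 / 2.050 ≈ 118000 km².

118000 km²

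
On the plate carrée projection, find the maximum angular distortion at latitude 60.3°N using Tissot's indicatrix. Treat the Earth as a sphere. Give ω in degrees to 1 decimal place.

For the equirectangular projection with φ₀ = 0 (plate carrée), h = 1 along meridians and k = sec φ along parallels.
At 60.3°: h = 1.000, k = 2.018; principal scales a = 2.018, b = 1.000.
sin(ω/2) = (a − b)/(a + b) = 1.018/3.018 = 0.3374, so ω = 2 arcsin(0.3374) ≈ 39.4°.

39.4°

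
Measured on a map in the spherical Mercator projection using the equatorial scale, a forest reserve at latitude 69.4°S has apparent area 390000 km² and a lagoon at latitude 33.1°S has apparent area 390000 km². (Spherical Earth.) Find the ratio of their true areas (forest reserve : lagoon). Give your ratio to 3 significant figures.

On Mercator the areal scale is sec²φ, so true area = apparent × cos²φ.
True area of forest reserve: 390000 × cos²(69.4°) = 390000 × 0.1238 = 48280 km².
True area of lagoon: 390000 × cos²(33.1°) = 390000 × 0.7018 = 273700 km².
Ratio = 48280 / 273700 ≈ 0.176.

0.176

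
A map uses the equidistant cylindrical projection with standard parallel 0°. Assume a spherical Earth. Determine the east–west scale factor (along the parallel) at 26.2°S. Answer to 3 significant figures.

1.11

Plate carrée maps x = Rλ, y = Rφ. The meridian scale is h = 1 and the parallel scale is k = 1/cos φ = sec φ.
k = 1/cos 26.2° = 1/0.8973 = 1.115.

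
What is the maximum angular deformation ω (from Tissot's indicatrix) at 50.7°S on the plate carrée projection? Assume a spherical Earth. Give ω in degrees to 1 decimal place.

25.9°

In the plate carrée (x = Rλ, y = Rφ), meridians are true-scale (h = 1) and parallels are stretched by k = sec φ.
At 50.7°: h = 1.000, k = 1.579; principal scales a = 1.579, b = 1.000.
sin(ω/2) = (a − b)/(a + b) = 0.5788/2.579 = 0.2245, so ω = 2 arcsin(0.2245) ≈ 25.9°.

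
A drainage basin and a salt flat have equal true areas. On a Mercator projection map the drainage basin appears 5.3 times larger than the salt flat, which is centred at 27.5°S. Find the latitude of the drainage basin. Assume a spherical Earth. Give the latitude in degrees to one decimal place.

67.3°

For equal true areas on Mercator, apparent areas scale as sec²φ, so the ratio is cos²φ₂ / cos²φ₁.
cos²φ₂ / cos²φ₁ = 5.3  ⇒  cos φ₁ = cos 27.5° / √5.3 = 0.8870/2.302 = 0.3853.
φ₁ = arccos(0.3853) ≈ 67.3°.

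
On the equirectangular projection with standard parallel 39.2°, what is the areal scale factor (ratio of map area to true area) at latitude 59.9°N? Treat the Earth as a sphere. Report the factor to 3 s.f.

1.55

With standard parallel φ₀ = 39.2°, the equirectangular projection gives x = Rλ cos φ₀, y = Rφ, so h = 1 and k = cos 39.2° / cos φ.
Areal scale = h·k = 1 × cos φ₀ / cos φ; at 59.9°, h = 1.000, k = 1.545, so h·k = 1.545.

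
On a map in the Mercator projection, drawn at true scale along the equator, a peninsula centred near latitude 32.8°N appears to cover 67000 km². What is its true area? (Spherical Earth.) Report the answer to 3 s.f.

47300 km²

Mercator is conformal, so the point scale is isotropic: h = k = sec φ = 1/cos φ.
Areal scale = k² = sec²φ = 1/cos²(32.8°) = 1/0.8406² = 1.415.
True area = apparent / (areal scale) = 67000 / 1.415 ≈ 47300 km².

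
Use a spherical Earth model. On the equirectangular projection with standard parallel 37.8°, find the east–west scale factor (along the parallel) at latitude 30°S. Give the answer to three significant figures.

In the equirectangular projection with standard parallel φ₀ = 37.8° (x = Rλ cos φ₀, y = Rφ), meridians are true-scale (h = 1) and the parallel scale is k = cos φ₀ / cos φ.
k = cos 37.8° / cos 30° = 0.7902/0.8660 = 0.9124.

0.912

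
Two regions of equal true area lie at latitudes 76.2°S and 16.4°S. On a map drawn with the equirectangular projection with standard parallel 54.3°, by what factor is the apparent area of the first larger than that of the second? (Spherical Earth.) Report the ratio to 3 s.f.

4.02

The equidistant cylindrical projection with φ₀ = 54.3° has h = 1 (meridians true) and k = cos φ₀ / cos φ along parallels.
Areal scale at 76.2°: h·k = 1.000 × 2.446 = 2.446.
Areal scale at 16.4°: h·k = 1.000 × 0.6083 = 0.6083.
Ratio = 2.446/0.6083 ≈ 4.02.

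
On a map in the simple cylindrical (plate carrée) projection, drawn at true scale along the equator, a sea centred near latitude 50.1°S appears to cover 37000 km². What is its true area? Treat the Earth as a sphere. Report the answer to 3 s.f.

For the equirectangular projection with φ₀ = 0 (plate carrée), h = 1 along meridians and k = sec φ along parallels.
Areal scale = h·k = 1 × sec φ; at 50.1°, h = 1.000, k = 1.559, so h·k = 1.559.
True area = apparent / (areal scale) = 37000 / 1.559 ≈ 23700 km².

23700 km²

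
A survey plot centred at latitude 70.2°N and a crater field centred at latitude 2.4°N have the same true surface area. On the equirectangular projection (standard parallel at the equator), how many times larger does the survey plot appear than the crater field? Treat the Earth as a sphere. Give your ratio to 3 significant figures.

In the plate carrée (x = Rλ, y = Rφ), meridians are true-scale (h = 1) and parallels are stretched by k = sec φ.
Areal scale at 70.2°: h·k = 1.000 × 2.952 = 2.952.
Areal scale at 2.4°: h·k = 1.000 × 1.001 = 1.001.
Ratio = 2.952/1.001 ≈ 2.95.

2.95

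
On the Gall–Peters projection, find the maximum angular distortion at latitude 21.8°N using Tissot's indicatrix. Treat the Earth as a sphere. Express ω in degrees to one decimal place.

Gall–Peters is a cylindrical equal-area projection with standard parallels at ±45°. For cylindrical equal-area with standard parallel φ₀, h = cos φ / cos φ₀ and k = cos φ₀ / cos φ, so h·k = 1.
At 21.8°: h = 1.313, k = 0.7616; principal scales a = 1.313, b = 0.7616.
sin(ω/2) = (a − b)/(a + b) = 0.5515/2.075 = 0.2658, so ω = 2 arcsin(0.2658) ≈ 30.8°.

30.8°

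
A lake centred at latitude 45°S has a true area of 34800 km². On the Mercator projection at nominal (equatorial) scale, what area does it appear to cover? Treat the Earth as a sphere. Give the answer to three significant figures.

The Mercator projection is conformal; its linear scale factor is the same in every direction and equals sec φ = 1/cos φ.
Areal scale = k² = sec²φ = 1/cos²(45°) = 1/0.7071² = 2.000.
Apparent area = 34800 × 2.000 ≈ 69600 km².

69600 km²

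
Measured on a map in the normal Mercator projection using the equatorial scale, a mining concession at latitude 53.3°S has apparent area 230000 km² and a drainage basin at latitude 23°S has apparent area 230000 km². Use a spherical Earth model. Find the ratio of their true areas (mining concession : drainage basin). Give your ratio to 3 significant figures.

On Mercator the areal scale is sec²φ, so true area = apparent × cos²φ.
True area of mining concession: 230000 × cos²(53.3°) = 230000 × 0.3572 = 82150 km².
True area of drainage basin: 230000 × cos²(23°) = 230000 × 0.8473 = 194900 km².
Ratio = 82150 / 194900 ≈ 0.422.

0.422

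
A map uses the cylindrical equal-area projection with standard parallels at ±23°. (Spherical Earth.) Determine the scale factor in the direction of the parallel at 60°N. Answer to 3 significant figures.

1.84

For cylindrical equal-area with standard parallel φ₀, h = cos φ / cos φ₀ and k = cos φ₀ / cos φ, so h·k = 1.
k = cos 23° / cos 60° = 0.9205/0.5000 = 1.841.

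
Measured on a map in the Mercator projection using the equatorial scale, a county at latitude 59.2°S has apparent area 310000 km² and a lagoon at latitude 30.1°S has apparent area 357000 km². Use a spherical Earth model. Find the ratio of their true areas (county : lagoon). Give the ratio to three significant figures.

0.304

Mercator's areal exaggeration is sec²φ; hence true area = (apparent area) · cos²φ.
True area of county: 310000 × cos²(59.2°) = 310000 × 0.2622 = 81280 km².
True area of lagoon: 357000 × cos²(30.1°) = 357000 × 0.7485 = 267200 km².
Ratio = 81280 / 267200 ≈ 0.304.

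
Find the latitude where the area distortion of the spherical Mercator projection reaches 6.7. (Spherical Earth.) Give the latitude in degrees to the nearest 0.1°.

Mercator areal scale is sec²φ.
sec²φ = 6.7  ⇒  cos²φ = 0.1493  ⇒  cos φ = 0.3863.
φ = arccos(0.3863) ≈ 67.3°.

67.3°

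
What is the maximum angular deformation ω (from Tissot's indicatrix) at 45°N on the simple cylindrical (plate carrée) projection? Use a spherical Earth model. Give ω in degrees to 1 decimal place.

19.8°

For the equirectangular projection with φ₀ = 0 (plate carrée), h = 1 along meridians and k = sec φ along parallels.
At 45°: h = 1.000, k = 1.414; principal scales a = 1.414, b = 1.000.
sin(ω/2) = (a − b)/(a + b) = 0.4142/2.414 = 0.1716, so ω = 2 arcsin(0.1716) ≈ 19.8°.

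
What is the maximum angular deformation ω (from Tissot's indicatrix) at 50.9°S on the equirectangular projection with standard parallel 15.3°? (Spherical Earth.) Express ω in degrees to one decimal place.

24.2°

With standard parallel φ₀ = 15.3°, the equirectangular projection gives x = Rλ cos φ₀, y = Rφ, so h = 1 and k = cos 15.3° / cos φ.
At 50.9°: h = 1.000, k = 1.529; principal scales a = 1.529, b = 1.000.
sin(ω/2) = (a − b)/(a + b) = 0.5294/2.529 = 0.2093, so ω = 2 arcsin(0.2093) ≈ 24.2°.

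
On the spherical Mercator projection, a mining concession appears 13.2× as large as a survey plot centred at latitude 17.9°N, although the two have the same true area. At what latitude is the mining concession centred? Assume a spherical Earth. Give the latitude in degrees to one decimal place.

74.8°

For equal true areas on Mercator, apparent areas scale as sec²φ, so the ratio is cos²φ₂ / cos²φ₁.
cos²φ₂ / cos²φ₁ = 13.2  ⇒  cos φ₁ = cos 17.9° / √13.2 = 0.9516/3.633 = 0.2619.
φ₁ = arccos(0.2619) ≈ 74.8°.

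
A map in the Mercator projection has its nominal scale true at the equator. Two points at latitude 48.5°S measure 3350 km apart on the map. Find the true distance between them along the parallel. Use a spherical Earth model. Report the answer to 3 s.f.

2220 km

Mercator is conformal, so the point scale is isotropic: h = k = sec φ = 1/cos φ.
Along the parallel at 48.5°, map distances are exaggerated by k = sec 48.5° = 1.509.
True distance = 3350 / 1.509 = 3350 × cos 48.5° ≈ 2220 km.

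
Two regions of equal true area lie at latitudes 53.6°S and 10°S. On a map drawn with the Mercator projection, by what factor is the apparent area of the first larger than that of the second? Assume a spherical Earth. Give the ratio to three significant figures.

Mercator areal scale is sec²φ.
At 53.6°: sec²(53.6°) = 1/0.5934² = 2.840.
At 10°: sec²(10°) = 1/0.9848² = 1.031.
Ratio = 2.840/1.031 = cos²(10°)/cos²(53.6°) ≈ 2.75.

2.75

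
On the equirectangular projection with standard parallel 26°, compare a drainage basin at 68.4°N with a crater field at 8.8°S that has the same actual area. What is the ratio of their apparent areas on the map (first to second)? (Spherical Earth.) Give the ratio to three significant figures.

With standard parallel φ₀ = 26°, the equirectangular projection gives x = Rλ cos φ₀, y = Rφ, so h = 1 and k = cos 26° / cos φ.
Areal scale at 68.4°: h·k = 1.000 × 2.442 = 2.442.
Areal scale at 8.8°: h·k = 1.000 × 0.9095 = 0.9095.
Ratio = 2.442/0.9095 ≈ 2.68.

2.68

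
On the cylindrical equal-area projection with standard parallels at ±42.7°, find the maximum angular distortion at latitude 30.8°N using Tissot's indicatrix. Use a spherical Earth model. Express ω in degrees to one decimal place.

17.8°

For cylindrical equal-area with standard parallel φ₀, h = cos φ / cos φ₀ and k = cos φ₀ / cos φ, so h·k = 1.
At 30.8°: h = 1.169, k = 0.8556; principal scales a = 1.169, b = 0.8556.
sin(ω/2) = (a − b)/(a + b) = 0.3132/2.024 = 0.1547, so ω = 2 arcsin(0.1547) ≈ 17.8°.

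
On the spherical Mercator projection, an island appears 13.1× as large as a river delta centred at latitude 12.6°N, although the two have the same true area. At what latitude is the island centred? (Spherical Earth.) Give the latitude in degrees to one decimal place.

Mercator areal scale is sec²φ, so apparent-area ratio = sec²φ₁ / sec²φ₂ = cos²φ₂ / cos²φ₁.
cos²φ₂ / cos²φ₁ = 13.1  ⇒  cos φ₁ = cos 12.6° / √13.1 = 0.9759/3.619 = 0.2696.
φ₁ = arccos(0.2696) ≈ 74.4°.

74.4°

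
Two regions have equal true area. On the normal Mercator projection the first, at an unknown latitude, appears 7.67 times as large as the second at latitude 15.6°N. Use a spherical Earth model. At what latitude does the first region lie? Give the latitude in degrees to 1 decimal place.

69.6°

On Mercator, (apparent₁)/(apparent₂) = sec²φ₁ / sec²φ₂ when true areas are equal.
cos²φ₂ / cos²φ₁ = 7.67  ⇒  cos φ₁ = cos 15.6° / √7.67 = 0.9632/2.769 = 0.3478.
φ₁ = arccos(0.3478) ≈ 69.6°.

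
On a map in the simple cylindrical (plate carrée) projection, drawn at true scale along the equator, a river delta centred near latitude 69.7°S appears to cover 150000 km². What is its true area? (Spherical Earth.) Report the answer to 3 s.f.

52000 km²

For the equirectangular projection with φ₀ = 0 (plate carrée), h = 1 along meridians and k = sec φ along parallels.
Areal scale = h·k = 1 × sec φ; at 69.7°, h = 1.000, k = 2.882, so h·k = 2.882.
True area = apparent / (areal scale) = 150000 / 2.882 ≈ 52000 km².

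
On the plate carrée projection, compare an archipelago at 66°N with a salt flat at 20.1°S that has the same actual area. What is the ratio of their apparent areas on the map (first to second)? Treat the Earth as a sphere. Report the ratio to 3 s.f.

2.31

For the equirectangular projection with φ₀ = 0 (plate carrée), h = 1 along meridians and k = sec φ along parallels.
Areal scale at 66°: h·k = 1.000 × 2.459 = 2.459.
Areal scale at 20.1°: h·k = 1.000 × 1.065 = 1.065.
Ratio = 2.459/1.065 ≈ 2.31.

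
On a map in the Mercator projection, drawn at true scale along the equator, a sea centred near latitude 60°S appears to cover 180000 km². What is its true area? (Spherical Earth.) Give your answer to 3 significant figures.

45000 km²

For Mercator, h = k = sec φ (a conformal cylindrical projection has a single point scale, 1/cos φ).
Areal scale = k² = sec²φ = 1/cos²(60°) = 1/0.5000² = 4.000.
True area = apparent / (areal scale) = 180000 / 4.000 ≈ 45000 km².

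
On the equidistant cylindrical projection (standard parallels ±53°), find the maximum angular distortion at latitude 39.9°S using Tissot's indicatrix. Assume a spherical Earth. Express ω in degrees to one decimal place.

13.9°

The equidistant cylindrical projection with φ₀ = 53° has h = 1 (meridians true) and k = cos φ₀ / cos φ along parallels.
At 39.9°: h = 1.000, k = 0.7845; principal scales a = 1.000, b = 0.7845.
sin(ω/2) = (a − b)/(a + b) = 0.2155/1.784 = 0.1208, so ω = 2 arcsin(0.1208) ≈ 13.9°.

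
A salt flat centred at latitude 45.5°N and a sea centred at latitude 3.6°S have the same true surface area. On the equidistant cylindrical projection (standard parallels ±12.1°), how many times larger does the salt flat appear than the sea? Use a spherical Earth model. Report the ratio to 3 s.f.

The equidistant cylindrical projection with φ₀ = 12.1° has h = 1 (meridians true) and k = cos φ₀ / cos φ along parallels.
Areal scale at 45.5°: h·k = 1.000 × 1.395 = 1.395.
Areal scale at 3.6°: h·k = 1.000 × 0.9797 = 0.9797.
Ratio = 1.395/0.9797 ≈ 1.42.

1.42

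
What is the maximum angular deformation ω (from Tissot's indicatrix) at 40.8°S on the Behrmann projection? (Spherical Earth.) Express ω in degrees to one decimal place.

15.4°

Behrmann is a cylindrical equal-area projection with standard parallels at ±30°. Cylindrical equal-area (φ₀ = 30°): h = cos φ / cos 30° along meridians, k = cos 30° / cos φ along parallels; h·k = 1.
At 40.8°: h = 0.8741, k = 1.144; principal scales a = 1.144, b = 0.8741.
sin(ω/2) = (a − b)/(a + b) = 0.2699/2.018 = 0.1338, so ω = 2 arcsin(0.1338) ≈ 15.4°.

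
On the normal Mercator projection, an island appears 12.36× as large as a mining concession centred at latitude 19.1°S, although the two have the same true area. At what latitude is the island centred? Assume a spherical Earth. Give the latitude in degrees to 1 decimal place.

74.4°

For equal true areas on Mercator, apparent areas scale as sec²φ, so the ratio is cos²φ₂ / cos²φ₁.
cos²φ₂ / cos²φ₁ = 12.36  ⇒  cos φ₁ = cos 19.1° / √12.36 = 0.9449/3.516 = 0.2688.
φ₁ = arccos(0.2688) ≈ 74.4°.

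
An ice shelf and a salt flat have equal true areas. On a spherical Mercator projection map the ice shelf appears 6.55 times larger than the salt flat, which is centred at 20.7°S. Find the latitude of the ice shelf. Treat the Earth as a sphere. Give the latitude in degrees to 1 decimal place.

68.6°

Mercator areal scale is sec²φ, so apparent-area ratio = sec²φ₁ / sec²φ₂ = cos²φ₂ / cos²φ₁.
cos²φ₂ / cos²φ₁ = 6.55  ⇒  cos φ₁ = cos 20.7° / √6.55 = 0.9354/2.559 = 0.3655.
φ₁ = arccos(0.3655) ≈ 68.6°.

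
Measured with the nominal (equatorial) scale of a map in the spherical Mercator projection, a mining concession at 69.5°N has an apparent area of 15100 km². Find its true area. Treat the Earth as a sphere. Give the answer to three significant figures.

Mercator is conformal, so the point scale is isotropic: h = k = sec φ = 1/cos φ.
Areal scale = k² = sec²φ = 1/cos²(69.5°) = 1/0.3502² = 8.154.
True area = apparent / (areal scale) = 15100 / 8.154 ≈ 1850 km².

1850 km²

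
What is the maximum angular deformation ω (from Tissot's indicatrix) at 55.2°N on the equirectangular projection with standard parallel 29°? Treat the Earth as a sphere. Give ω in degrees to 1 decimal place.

With standard parallel φ₀ = 29°, the equirectangular projection gives x = Rλ cos φ₀, y = Rφ, so h = 1 and k = cos 29° / cos φ.
At 55.2°: h = 1.000, k = 1.533; principal scales a = 1.533, b = 1.000.
sin(ω/2) = (a − b)/(a + b) = 0.5325/2.533 = 0.2103, so ω = 2 arcsin(0.2103) ≈ 24.3°.

24.3°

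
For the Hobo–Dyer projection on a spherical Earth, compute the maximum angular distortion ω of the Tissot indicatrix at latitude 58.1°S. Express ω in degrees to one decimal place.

Hobo–Dyer is a cylindrical equal-area projection with standard parallels at ±37.5°. For cylindrical equal-area with standard parallel φ₀, h = cos φ / cos φ₀ and k = cos φ₀ / cos φ, so h·k = 1.
At 58.1°: h = 0.6661, k = 1.501; principal scales a = 1.501, b = 0.6661.
sin(ω/2) = (a − b)/(a + b) = 0.8352/2.167 = 0.3854, so ω = 2 arcsin(0.3854) ≈ 45.3°.

45.3°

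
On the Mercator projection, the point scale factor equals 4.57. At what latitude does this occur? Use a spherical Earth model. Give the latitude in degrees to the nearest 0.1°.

77.4°

Mercator scale is k = sec φ = 1/cos φ.
1/cos φ = 4.57  ⇒  cos φ = 0.2188  ⇒  φ = arccos(0.2188) ≈ 77.4°.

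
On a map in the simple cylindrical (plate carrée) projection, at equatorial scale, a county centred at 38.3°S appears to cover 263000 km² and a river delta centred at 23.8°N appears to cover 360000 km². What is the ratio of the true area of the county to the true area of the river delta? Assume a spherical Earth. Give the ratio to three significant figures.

On the plate carrée, areal scale = h·k = 1 × sec φ, so true area = apparent × cos φ.
True area of county: 263000 × cos(38.3°) = 263000 × 0.7848 = 206400 km².
True area of river delta: 360000 × cos(23.8°) = 360000 × 0.9150 = 329400 km².
Ratio = 206400 / 329400 ≈ 0.627.

0.627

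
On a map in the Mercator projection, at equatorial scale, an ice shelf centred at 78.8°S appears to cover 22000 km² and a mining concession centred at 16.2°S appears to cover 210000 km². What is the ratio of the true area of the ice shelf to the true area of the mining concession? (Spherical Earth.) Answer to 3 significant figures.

0.00429

On Mercator the areal scale is sec²φ, so true area = apparent × cos²φ.
True area of ice shelf: 22000 × cos²(78.8°) = 22000 × 0.03773 = 830.0 km².
True area of mining concession: 210000 × cos²(16.2°) = 210000 × 0.9222 = 193700 km².
Ratio = 830.0 / 193700 ≈ 0.00429.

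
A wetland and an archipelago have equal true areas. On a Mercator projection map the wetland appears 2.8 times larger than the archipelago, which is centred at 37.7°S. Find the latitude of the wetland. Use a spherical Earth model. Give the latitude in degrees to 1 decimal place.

Mercator areal scale is sec²φ, so apparent-area ratio = sec²φ₁ / sec²φ₂ = cos²φ₂ / cos²φ₁.
cos²φ₂ / cos²φ₁ = 2.8  ⇒  cos φ₁ = cos 37.7° / √2.8 = 0.7912/1.673 = 0.4728.
φ₁ = arccos(0.4728) ≈ 61.8°.

61.8°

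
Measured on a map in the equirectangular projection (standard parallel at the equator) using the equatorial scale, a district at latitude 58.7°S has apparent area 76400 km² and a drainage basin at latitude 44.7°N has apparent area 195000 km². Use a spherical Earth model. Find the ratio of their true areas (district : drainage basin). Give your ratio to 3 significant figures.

Plate carrée has h = 1 and k = sec φ, giving areal scale sec φ; true area = (apparent area) · cos φ.
True area of district: 76400 × cos(58.7°) = 76400 × 0.5195 = 39690 km².
True area of drainage basin: 195000 × cos(44.7°) = 195000 × 0.7108 = 138600 km².
Ratio = 39690 / 138600 ≈ 0.286.

0.286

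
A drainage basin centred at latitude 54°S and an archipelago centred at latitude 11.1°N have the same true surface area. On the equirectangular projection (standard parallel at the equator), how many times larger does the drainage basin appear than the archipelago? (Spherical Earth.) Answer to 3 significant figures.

1.67

For the equirectangular projection with φ₀ = 0 (plate carrée), h = 1 along meridians and k = sec φ along parallels.
Areal scale at 54°: h·k = 1.000 × 1.701 = 1.701.
Areal scale at 11.1°: h·k = 1.000 × 1.019 = 1.019.
Ratio = 1.701/1.019 ≈ 1.67.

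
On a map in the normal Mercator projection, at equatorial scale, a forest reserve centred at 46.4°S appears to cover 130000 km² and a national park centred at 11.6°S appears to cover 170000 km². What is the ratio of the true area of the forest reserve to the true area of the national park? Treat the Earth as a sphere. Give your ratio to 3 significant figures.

Mercator's areal exaggeration is sec²φ; hence true area = (apparent area) · cos²φ.
True area of forest reserve: 130000 × cos²(46.4°) = 130000 × 0.4756 = 61820 km².
True area of national park: 170000 × cos²(11.6°) = 170000 × 0.9596 = 163100 km².
Ratio = 61820 / 163100 ≈ 0.379.

0.379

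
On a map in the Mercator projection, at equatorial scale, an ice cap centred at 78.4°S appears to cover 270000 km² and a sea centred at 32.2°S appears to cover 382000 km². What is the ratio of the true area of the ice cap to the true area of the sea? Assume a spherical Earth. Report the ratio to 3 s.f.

0.0399

Since Mercator area scale is 1/cos²φ, the true area equals the apparent area multiplied by cos²φ.
True area of ice cap: 270000 × cos²(78.4°) = 270000 × 0.04043 = 10920 km².
True area of sea: 382000 × cos²(32.2°) = 382000 × 0.7160 = 273500 km².
Ratio = 10920 / 273500 ≈ 0.0399.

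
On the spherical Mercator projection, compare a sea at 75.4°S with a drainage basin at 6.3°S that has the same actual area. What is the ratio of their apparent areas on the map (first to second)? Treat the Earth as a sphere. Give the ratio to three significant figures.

15.5

On Mercator, area is exaggerated by sec²φ = 1/cos²φ.
At 75.4°: sec²(75.4°) = 1/0.2521² = 15.74.
At 6.3°: sec²(6.3°) = 1/0.9940² = 1.012.
Ratio = 15.74/1.012 = cos²(6.3°)/cos²(75.4°) ≈ 15.5.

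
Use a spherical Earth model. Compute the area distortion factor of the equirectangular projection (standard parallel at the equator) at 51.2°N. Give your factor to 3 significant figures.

In the plate carrée (x = Rλ, y = Rφ), meridians are true-scale (h = 1) and parallels are stretched by k = sec φ.
Areal scale = h·k = 1 × sec φ; at 51.2°, h = 1.000, k = 1.596, so h·k = 1.596.

1.60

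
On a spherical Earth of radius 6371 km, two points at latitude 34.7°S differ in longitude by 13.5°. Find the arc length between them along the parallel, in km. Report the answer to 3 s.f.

1230 km

Arc length along a parallel = R cos φ · Δλ (with Δλ in radians).
= 6371 × cos 34.7° × (13.5° × π/180) = 6371 × 0.8221 × 0.2356 ≈ 1230 km.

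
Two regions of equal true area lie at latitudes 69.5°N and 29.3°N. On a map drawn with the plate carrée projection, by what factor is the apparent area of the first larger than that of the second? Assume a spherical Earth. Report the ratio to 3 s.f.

2.49

In the plate carrée (x = Rλ, y = Rφ), meridians are true-scale (h = 1) and parallels are stretched by k = sec φ.
Areal scale at 69.5°: h·k = 1.000 × 2.855 = 2.855.
Areal scale at 29.3°: h·k = 1.000 × 1.147 = 1.147.
Ratio = 2.855/1.147 ≈ 2.49.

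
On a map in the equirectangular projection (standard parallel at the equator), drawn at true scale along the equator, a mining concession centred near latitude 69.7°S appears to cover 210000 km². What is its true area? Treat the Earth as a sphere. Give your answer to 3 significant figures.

For the equirectangular projection with φ₀ = 0 (plate carrée), h = 1 along meridians and k = sec φ along parallels.
Areal scale = h·k = 1 × sec φ; at 69.7°, h = 1.000, k = 2.882, so h·k = 2.882.
True area = apparent / (areal scale) = 210000 / 2.882 ≈ 72900 km².

72900 km²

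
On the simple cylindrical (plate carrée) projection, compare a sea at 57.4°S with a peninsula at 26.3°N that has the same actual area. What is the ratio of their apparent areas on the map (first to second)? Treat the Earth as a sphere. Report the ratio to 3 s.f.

1.66

For the equirectangular projection with φ₀ = 0 (plate carrée), h = 1 along meridians and k = sec φ along parallels.
Areal scale at 57.4°: h·k = 1.000 × 1.856 = 1.856.
Areal scale at 26.3°: h·k = 1.000 × 1.115 = 1.115.
Ratio = 1.856/1.115 ≈ 1.66.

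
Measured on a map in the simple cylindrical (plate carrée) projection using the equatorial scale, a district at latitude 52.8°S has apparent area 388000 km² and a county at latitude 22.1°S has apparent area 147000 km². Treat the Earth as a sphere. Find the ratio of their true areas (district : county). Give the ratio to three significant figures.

On the plate carrée, areal scale = h·k = 1 × sec φ, so true area = apparent × cos φ.
True area of district: 388000 × cos(52.8°) = 388000 × 0.6046 = 234600 km².
True area of county: 147000 × cos(22.1°) = 147000 × 0.9265 = 136200 km².
Ratio = 234600 / 136200 ≈ 1.72.

1.72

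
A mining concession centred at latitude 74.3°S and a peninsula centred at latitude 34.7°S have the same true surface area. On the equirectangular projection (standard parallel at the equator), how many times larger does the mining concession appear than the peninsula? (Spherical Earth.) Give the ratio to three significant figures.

Plate carrée maps x = Rλ, y = Rφ. The meridian scale is h = 1 and the parallel scale is k = 1/cos φ = sec φ.
Areal scale at 74.3°: h·k = 1.000 × 3.695 = 3.695.
Areal scale at 34.7°: h·k = 1.000 × 1.216 = 1.216.
Ratio = 3.695/1.216 ≈ 3.04.

3.04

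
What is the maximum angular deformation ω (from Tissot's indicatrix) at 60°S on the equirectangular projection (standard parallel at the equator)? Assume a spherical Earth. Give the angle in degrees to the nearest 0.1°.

Plate carrée maps x = Rλ, y = Rφ. The meridian scale is h = 1 and the parallel scale is k = 1/cos φ = sec φ.
At 60°: h = 1.000, k = 2.000; principal scales a = 2.000, b = 1.000.
sin(ω/2) = (a − b)/(a + b) = 1.0000/3.000 = 0.3333, so ω = 2 arcsin(0.3333) ≈ 38.9°.

38.9°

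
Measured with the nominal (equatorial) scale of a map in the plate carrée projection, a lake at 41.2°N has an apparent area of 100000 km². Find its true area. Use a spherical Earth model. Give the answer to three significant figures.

Plate carrée maps x = Rλ, y = Rφ. The meridian scale is h = 1 and the parallel scale is k = 1/cos φ = sec φ.
Areal scale = h·k = 1 × sec φ; at 41.2°, h = 1.000, k = 1.329, so h·k = 1.329.
True area = apparent / (areal scale) = 100000 / 1.329 ≈ 75200 km².

75200 km²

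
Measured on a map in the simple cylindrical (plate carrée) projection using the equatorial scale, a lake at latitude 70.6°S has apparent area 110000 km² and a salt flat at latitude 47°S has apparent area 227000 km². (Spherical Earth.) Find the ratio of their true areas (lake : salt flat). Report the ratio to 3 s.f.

On the plate carrée, areal scale = h·k = 1 × sec φ, so true area = apparent × cos φ.
True area of lake: 110000 × cos(70.6°) = 110000 × 0.3322 = 36540 km².
True area of salt flat: 227000 × cos(47°) = 227000 × 0.6820 = 154800 km².
Ratio = 36540 / 154800 ≈ 0.236.

0.236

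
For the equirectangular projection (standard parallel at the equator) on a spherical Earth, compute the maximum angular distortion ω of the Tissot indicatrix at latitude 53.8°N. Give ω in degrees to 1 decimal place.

29.8°

For the equirectangular projection with φ₀ = 0 (plate carrée), h = 1 along meridians and k = sec φ along parallels.
At 53.8°: h = 1.000, k = 1.693; principal scales a = 1.693, b = 1.000.
sin(ω/2) = (a − b)/(a + b) = 0.6932/2.693 = 0.2574, so ω = 2 arcsin(0.2574) ≈ 29.8°.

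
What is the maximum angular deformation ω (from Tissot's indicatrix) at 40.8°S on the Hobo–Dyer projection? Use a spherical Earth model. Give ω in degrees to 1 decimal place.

Hobo–Dyer is a cylindrical equal-area projection with standard parallels at ±37.5°. A cylindrical equal-area projection with standard parallel φ₀ has meridian scale h = cos φ / cos φ₀ and parallel scale k = cos φ₀ / cos φ (so areas are preserved, h·k = 1).
At 40.8°: h = 0.9542, k = 1.048; principal scales a = 1.048, b = 0.9542.
sin(ω/2) = (a − b)/(a + b) = 0.09386/2.002 = 0.04688, so ω = 2 arcsin(0.04688) ≈ 5.4°.

5.4°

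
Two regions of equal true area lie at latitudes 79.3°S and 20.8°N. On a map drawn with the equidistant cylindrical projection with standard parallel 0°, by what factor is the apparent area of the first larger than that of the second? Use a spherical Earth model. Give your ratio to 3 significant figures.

5.03

Plate carrée maps x = Rλ, y = Rφ. The meridian scale is h = 1 and the parallel scale is k = 1/cos φ = sec φ.
Areal scale at 79.3°: h·k = 1.000 × 5.386 = 5.386.
Areal scale at 20.8°: h·k = 1.000 × 1.070 = 1.070.
Ratio = 5.386/1.070 ≈ 5.03.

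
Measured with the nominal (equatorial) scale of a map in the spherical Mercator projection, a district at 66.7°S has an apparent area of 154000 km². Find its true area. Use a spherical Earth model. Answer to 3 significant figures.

24100 km²

Mercator is conformal, so the point scale is isotropic: h = k = sec φ = 1/cos φ.
Areal scale = k² = sec²φ = 1/cos²(66.7°) = 1/0.3955² = 6.392.
True area = apparent / (areal scale) = 154000 / 6.392 ≈ 24100 km².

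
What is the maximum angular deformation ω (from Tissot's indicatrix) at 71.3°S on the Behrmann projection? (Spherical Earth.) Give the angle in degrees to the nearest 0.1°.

Behrmann is a cylindrical equal-area projection with standard parallels at ±30°. A cylindrical equal-area projection with standard parallel φ₀ has meridian scale h = cos φ / cos φ₀ and parallel scale k = cos φ₀ / cos φ (so areas are preserved, h·k = 1).
At 71.3°: h = 0.3702, k = 2.701; principal scales a = 2.701, b = 0.3702.
sin(ω/2) = (a − b)/(a + b) = 2.331/3.071 = 0.7589, so ω = 2 arcsin(0.7589) ≈ 98.7°.

98.7°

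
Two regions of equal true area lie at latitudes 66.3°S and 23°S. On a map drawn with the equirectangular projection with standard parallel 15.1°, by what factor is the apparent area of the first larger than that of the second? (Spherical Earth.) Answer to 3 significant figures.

In the equirectangular projection with standard parallel φ₀ = 15.1° (x = Rλ cos φ₀, y = Rφ), meridians are true-scale (h = 1) and the parallel scale is k = cos φ₀ / cos φ.
Areal scale at 66.3°: h·k = 1.000 × 2.402 = 2.402.
Areal scale at 23°: h·k = 1.000 × 1.049 = 1.049.
Ratio = 2.402/1.049 ≈ 2.29.

2.29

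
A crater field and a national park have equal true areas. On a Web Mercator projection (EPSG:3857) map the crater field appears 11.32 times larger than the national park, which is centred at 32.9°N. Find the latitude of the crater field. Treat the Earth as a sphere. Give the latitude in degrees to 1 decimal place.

On Mercator, (apparent₁)/(apparent₂) = sec²φ₁ / sec²φ₂ when true areas are equal.
cos²φ₂ / cos²φ₁ = 11.32  ⇒  cos φ₁ = cos 32.9° / √11.32 = 0.8396/3.365 = 0.2496.
φ₁ = arccos(0.2496) ≈ 75.5°.

75.5°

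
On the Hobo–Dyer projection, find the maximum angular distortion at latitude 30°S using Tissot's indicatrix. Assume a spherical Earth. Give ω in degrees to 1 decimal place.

10.0°

The Hobo–Dyer projection is cylindrical equal-area with φ₀ = 37.5°. Cylindrical equal-area (φ₀ = 37.5°): h = cos φ / cos 37.5° along meridians, k = cos 37.5° / cos φ along parallels; h·k = 1.
At 30°: h = 1.092, k = 0.9161; principal scales a = 1.092, b = 0.9161.
sin(ω/2) = (a − b)/(a + b) = 0.1755/2.008 = 0.08742, so ω = 2 arcsin(0.08742) ≈ 10.0°.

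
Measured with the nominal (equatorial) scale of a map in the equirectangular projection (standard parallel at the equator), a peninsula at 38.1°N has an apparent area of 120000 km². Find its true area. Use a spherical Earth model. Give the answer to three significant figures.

94400 km²

Plate carrée maps x = Rλ, y = Rφ. The meridian scale is h = 1 and the parallel scale is k = 1/cos φ = sec φ.
Areal scale = h·k = 1 × sec φ; at 38.1°, h = 1.000, k = 1.271, so h·k = 1.271.
True area = apparent / (areal scale) = 120000 / 1.271 ≈ 94400 km².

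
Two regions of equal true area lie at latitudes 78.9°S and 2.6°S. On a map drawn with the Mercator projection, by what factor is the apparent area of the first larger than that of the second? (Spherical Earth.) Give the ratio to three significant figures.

Mercator is conformal with k = sec φ, so areal scale = k² = sec²φ.
At 78.9°: sec²(78.9°) = 1/0.1925² = 26.98.
At 2.6°: sec²(2.6°) = 1/0.9990² = 1.002.
Ratio = 26.98/1.002 = cos²(2.6°)/cos²(78.9°) ≈ 26.9.

26.9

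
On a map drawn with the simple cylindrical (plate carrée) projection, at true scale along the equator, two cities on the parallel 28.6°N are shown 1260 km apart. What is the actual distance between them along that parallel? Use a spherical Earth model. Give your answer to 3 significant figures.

1110 km

Plate carrée maps x = Rλ, y = Rφ. The meridian scale is h = 1 and the parallel scale is k = 1/cos φ = sec φ.
Along the parallel at 28.6°, map distances are exaggerated by k = sec 28.6° = 1.139.
True distance = 1260 / 1.139 = 1260 × cos 28.6° ≈ 1110 km.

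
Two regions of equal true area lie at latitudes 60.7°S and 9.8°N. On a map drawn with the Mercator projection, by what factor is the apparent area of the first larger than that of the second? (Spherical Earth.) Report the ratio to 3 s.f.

On Mercator, area is exaggerated by sec²φ = 1/cos²φ.
At 60.7°: sec²(60.7°) = 1/0.4894² = 4.175.
At 9.8°: sec²(9.8°) = 1/0.9854² = 1.030.
Ratio = 4.175/1.030 = cos²(9.8°)/cos²(60.7°) ≈ 4.05.

4.05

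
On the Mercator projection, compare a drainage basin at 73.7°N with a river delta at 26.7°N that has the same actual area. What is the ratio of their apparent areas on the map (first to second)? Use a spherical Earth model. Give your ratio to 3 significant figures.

10.1

Mercator is conformal with k = sec φ, so areal scale = k² = sec²φ.
At 73.7°: sec²(73.7°) = 1/0.2807² = 12.69.
At 26.7°: sec²(26.7°) = 1/0.8934² = 1.253.
Ratio = 12.69/1.253 = cos²(26.7°)/cos²(73.7°) ≈ 10.1.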